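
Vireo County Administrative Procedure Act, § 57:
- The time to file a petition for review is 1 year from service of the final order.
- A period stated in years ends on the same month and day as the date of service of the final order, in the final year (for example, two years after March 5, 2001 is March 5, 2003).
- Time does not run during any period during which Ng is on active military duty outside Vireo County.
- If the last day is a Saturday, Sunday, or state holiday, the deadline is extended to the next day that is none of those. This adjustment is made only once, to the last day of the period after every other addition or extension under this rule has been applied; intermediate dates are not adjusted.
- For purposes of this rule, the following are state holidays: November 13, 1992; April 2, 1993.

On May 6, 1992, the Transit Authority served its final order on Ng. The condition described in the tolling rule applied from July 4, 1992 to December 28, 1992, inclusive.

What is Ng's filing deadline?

1 year after May 6, 1992 is May 6, 1993.
From July 4, 1992 through December 28, 1992 inclusive is 178 days; tolling adds 178 days: May 6, 1993 + 178 days = October 31, 1993.
October 31, 1993 is Sunday. The next qualifying day is November 1, 1993.

November 1, 1993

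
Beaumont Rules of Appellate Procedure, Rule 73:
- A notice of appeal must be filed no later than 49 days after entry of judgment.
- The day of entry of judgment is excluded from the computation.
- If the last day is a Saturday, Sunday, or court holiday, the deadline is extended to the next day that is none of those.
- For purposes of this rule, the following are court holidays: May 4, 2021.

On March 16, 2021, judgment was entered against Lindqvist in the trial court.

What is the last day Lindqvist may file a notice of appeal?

May 5, 2021

49 days after March 16, 2021 is May 4, 2021.
May 4, 2021 is a listed holiday. The next qualifying day is May 5, 2021.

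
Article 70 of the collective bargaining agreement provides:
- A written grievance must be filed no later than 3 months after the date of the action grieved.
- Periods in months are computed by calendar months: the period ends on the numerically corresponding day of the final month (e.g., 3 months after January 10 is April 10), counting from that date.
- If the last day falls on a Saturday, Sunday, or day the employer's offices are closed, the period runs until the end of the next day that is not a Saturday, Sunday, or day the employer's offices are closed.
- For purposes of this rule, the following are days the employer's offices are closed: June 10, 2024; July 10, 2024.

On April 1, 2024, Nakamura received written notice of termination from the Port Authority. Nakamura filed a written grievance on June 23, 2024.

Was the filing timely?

Yes

3 months after April 1, 2024 is July 1, 2024.
July 1, 2024 is a Monday and not a day the employer's offices are closed, so no extension applies.
The deadline is July 1, 2024; the filing on June 23, 2024 is on or before that date.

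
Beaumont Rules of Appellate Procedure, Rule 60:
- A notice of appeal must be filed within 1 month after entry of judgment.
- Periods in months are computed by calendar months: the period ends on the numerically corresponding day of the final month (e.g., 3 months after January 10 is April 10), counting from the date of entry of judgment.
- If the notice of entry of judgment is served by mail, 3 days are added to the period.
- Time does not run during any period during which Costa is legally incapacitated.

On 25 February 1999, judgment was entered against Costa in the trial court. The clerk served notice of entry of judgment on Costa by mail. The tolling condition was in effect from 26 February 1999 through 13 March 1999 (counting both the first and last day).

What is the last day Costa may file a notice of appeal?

1 month after 25 February 1999 is March 25, 1999.
Service was by mail, adding 3 days: March 25, 1999 + 3 days = March 28, 1999.
From February 26, 1999 through March 13, 1999 inclusive is 16 days; tolling adds 16 days: March 28, 1999 + 16 days = April 13, 1999.

April 13, 1999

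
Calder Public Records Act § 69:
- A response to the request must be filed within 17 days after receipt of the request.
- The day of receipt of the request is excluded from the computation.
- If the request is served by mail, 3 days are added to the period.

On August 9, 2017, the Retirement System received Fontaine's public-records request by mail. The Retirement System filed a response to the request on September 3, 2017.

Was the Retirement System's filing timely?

No

17 days after August 9, 2017 is August 26, 2017.
Service was by mail, adding 3 days: August 26, 2017 + 3 days = August 29, 2017.
The deadline is August 29, 2017; the filing on September 3, 2017 is after that date.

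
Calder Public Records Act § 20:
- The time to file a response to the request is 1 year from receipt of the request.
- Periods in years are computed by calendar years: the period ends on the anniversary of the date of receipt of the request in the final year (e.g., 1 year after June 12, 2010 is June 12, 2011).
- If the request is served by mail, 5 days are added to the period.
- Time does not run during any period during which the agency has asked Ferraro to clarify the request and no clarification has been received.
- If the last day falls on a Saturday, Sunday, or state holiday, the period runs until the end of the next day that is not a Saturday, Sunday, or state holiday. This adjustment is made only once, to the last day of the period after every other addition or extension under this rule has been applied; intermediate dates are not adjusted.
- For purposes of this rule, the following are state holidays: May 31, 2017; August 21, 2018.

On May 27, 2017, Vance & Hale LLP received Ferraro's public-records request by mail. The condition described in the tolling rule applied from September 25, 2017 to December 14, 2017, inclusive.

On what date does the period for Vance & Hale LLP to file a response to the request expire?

August 22, 2018

1 year after May 27, 2017 is May 27, 2018.
Service was by mail, adding 5 days: May 27, 2018 + 5 days = June 1, 2018.
From September 25, 2017 through December 14, 2017 inclusive is 81 days; tolling adds 81 days: June 1, 2018 + 81 days = August 21, 2018.
August 21, 2018 is a listed holiday. The next qualifying day is August 22, 2018.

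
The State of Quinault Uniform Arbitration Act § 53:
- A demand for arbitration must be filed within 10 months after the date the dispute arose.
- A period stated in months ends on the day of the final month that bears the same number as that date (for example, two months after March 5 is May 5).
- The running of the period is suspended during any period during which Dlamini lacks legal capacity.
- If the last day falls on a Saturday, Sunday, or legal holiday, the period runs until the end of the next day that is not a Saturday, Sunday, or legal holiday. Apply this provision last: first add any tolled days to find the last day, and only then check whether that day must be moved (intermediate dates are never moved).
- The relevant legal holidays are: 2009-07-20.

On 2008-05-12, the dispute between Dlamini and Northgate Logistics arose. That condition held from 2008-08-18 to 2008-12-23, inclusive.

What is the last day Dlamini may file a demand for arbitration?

10 months after 2008-05-12 is March 12, 2009.
From August 18, 2008 through December 23, 2008 inclusive is 128 days; tolling adds 128 days: March 12, 2009 + 128 days = July 18, 2009.
July 18, 2009 is Saturday; July 19, 2009 is Sunday; July 20, 2009 is a listed holiday. The next qualifying day is July 21, 2009.

July 21, 2009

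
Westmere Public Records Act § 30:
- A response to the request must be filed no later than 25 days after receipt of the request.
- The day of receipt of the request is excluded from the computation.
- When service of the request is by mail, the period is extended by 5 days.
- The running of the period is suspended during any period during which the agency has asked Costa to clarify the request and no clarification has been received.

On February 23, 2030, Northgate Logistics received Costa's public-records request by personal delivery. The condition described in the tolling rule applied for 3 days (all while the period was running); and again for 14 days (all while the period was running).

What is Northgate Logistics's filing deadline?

25 days after February 23, 2030 is March 20, 2030.
Service was not by mail, so no mail extension applies.
Tolling adds 3 days: March 20, 2030 + 3 days = March 23, 2030.
Tolling adds 14 days: March 23, 2030 + 14 days = April 6, 2030.

April 6, 2030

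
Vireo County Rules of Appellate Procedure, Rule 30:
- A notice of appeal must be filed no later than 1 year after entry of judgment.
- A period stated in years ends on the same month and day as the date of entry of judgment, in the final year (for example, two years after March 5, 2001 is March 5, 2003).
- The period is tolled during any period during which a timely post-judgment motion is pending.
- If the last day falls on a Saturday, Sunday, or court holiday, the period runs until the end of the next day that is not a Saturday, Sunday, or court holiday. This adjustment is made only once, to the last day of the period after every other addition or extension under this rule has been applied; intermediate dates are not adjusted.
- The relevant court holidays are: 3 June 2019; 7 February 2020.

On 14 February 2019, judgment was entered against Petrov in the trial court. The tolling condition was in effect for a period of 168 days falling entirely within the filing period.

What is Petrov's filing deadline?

1 year after 14 February 2019 is February 14, 2020.
Tolling adds 168 days: February 14, 2020 + 168 days = July 31, 2020.
July 31, 2020 is a Friday and not a court holiday, so no extension applies.

July 31, 2020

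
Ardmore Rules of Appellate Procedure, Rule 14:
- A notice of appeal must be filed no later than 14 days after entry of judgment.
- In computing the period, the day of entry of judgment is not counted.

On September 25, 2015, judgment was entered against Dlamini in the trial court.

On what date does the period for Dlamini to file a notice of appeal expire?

October 9, 2015

14 days after September 25, 2015 is October 9, 2015.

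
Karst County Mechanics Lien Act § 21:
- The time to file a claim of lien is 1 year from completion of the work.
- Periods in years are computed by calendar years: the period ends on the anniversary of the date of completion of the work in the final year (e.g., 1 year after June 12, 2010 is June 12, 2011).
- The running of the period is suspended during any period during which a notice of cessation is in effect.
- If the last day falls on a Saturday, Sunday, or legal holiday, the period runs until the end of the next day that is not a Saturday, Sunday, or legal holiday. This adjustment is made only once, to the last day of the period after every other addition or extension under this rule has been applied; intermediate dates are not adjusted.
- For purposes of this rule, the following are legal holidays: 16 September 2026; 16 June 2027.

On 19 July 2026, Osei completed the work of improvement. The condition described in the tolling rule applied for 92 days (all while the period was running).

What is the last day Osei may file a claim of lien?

October 19, 2027

1 year after 19 July 2026 is July 19, 2027.
Tolling adds 92 days: July 19, 2027 + 92 days = October 19, 2027.
October 19, 2027 is a Tuesday and not a legal holiday, so no extension applies.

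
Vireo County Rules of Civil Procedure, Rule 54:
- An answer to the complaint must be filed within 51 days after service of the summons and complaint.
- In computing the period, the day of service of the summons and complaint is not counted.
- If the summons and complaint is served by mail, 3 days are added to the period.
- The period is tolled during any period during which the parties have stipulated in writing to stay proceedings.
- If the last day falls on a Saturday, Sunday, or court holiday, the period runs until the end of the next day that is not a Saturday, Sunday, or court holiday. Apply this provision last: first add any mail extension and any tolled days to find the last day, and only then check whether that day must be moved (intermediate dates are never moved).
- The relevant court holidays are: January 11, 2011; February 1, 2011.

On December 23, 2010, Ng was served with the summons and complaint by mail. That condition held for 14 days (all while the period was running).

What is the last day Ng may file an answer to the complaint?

March 1, 2011

51 days after December 23, 2010 is February 12, 2011.
Service was by mail, adding 3 days: February 12, 2011 + 3 days = February 15, 2011.
Tolling adds 14 days: February 15, 2011 + 14 days = March 1, 2011.
March 1, 2011 is a Tuesday and not a court holiday, so no extension applies.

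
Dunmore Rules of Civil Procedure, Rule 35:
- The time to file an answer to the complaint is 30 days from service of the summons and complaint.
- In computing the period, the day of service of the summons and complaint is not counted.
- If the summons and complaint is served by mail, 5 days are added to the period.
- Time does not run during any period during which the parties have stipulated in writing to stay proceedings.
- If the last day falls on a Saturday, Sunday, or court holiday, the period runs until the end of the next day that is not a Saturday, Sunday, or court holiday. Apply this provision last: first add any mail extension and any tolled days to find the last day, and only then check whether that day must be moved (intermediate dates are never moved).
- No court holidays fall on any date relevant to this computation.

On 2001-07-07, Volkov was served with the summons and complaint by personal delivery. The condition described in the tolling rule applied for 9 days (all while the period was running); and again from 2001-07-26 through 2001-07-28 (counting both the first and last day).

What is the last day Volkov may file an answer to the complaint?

30 days after 2001-07-07 is August 6, 2001.
Service was not by mail, so no mail extension applies.
Tolling adds 9 days: August 6, 2001 + 9 days = August 15, 2001.
From July 26, 2001 through July 28, 2001 inclusive is 3 days; tolling adds 3 days: August 15, 2001 + 3 days = August 18, 2001.
August 18, 2001 is Saturday; August 19, 2001 is Sunday. The next qualifying day is August 20, 2001.

August 20, 2001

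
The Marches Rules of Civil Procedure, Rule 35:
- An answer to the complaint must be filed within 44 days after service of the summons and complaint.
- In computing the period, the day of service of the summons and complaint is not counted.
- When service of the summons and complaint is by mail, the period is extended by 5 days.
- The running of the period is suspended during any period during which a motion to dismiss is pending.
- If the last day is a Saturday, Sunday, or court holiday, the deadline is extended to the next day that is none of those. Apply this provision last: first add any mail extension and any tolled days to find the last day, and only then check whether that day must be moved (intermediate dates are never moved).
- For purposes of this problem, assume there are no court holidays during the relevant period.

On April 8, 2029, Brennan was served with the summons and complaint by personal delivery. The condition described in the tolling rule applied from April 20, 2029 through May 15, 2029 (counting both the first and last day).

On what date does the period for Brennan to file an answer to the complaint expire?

44 days after April 8, 2029 is May 22, 2029.
Service was not by mail, so no mail extension applies.
From April 20, 2029 through May 15, 2029 inclusive is 26 days; tolling adds 26 days: May 22, 2029 + 26 days = June 17, 2029.
June 17, 2029 is Sunday. The next qualifying day is June 18, 2029.

June 18, 2029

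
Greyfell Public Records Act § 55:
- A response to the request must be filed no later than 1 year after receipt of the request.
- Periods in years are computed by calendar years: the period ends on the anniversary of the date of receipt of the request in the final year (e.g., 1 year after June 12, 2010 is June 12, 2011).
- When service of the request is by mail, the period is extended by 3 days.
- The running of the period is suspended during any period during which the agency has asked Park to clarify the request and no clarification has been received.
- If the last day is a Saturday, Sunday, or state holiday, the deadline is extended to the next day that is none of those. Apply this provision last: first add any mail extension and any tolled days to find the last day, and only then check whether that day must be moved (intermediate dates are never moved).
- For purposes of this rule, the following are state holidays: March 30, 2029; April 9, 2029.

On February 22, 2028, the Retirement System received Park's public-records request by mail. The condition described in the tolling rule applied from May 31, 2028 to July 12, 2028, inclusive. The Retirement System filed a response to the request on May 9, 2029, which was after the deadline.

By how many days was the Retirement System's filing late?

29 days

1 year after February 22, 2028 is February 22, 2029.
Service was by mail, adding 3 days: February 22, 2029 + 3 days = February 25, 2029.
From May 31, 2028 through July 12, 2028 inclusive is 43 days; tolling adds 43 days: February 25, 2029 + 43 days = April 9, 2029.
April 9, 2029 is a listed holiday. The next qualifying day is April 10, 2029.
The deadline is April 10, 2029; from April 10, 2029 to May 9, 2029 is 29 days.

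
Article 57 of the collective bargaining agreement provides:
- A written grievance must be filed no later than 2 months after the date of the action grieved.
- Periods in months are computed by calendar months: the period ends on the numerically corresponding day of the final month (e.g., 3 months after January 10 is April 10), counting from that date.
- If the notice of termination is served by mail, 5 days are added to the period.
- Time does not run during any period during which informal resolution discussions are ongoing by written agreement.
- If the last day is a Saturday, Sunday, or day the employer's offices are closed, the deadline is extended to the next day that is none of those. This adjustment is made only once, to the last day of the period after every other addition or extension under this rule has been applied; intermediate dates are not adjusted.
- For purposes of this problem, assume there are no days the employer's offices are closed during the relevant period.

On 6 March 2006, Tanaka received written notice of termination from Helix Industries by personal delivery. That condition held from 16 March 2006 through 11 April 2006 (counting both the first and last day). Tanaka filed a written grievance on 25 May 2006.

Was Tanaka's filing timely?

2 months after 6 March 2006 is May 6, 2006.
Service was not by mail, so no mail extension applies.
From March 16, 2006 through April 11, 2006 inclusive is 27 days; tolling adds 27 days: May 6, 2006 + 27 days = June 2, 2006.
June 2, 2006 is a Friday and not a day the employer's offices are closed, so no extension applies.
The deadline is June 2, 2006; the filing on May 25, 2006 is on or before that date.

Yes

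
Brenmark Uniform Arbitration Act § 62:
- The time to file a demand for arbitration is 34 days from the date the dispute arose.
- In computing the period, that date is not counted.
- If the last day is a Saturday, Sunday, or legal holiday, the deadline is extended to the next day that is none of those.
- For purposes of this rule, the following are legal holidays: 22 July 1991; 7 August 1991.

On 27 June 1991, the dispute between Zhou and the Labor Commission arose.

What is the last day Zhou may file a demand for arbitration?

34 days after 27 June 1991 is July 31, 1991.
July 31, 1991 is a Wednesday and not a legal holiday, so no extension applies.

July 31, 1991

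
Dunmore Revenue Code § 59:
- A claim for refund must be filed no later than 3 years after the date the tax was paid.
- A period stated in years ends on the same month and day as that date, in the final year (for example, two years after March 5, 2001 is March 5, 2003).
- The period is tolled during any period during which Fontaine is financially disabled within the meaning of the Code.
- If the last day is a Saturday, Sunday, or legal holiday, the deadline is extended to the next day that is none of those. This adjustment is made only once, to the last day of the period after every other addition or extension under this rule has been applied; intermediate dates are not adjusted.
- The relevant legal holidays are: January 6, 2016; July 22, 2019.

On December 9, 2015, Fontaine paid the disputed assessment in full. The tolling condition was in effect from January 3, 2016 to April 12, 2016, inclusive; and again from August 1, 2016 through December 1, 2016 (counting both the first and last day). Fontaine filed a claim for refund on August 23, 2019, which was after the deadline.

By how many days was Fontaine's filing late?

3 years after December 9, 2015 is December 9, 2018.
From January 3, 2016 through April 12, 2016 inclusive is 101 days; tolling adds 101 days: December 9, 2018 + 101 days = March 20, 2019.
From August 1, 2016 through December 1, 2016 inclusive is 123 days; tolling adds 123 days: March 20, 2019 + 123 days = July 21, 2019.
July 21, 2019 is Sunday; July 22, 2019 is a listed holiday. The next qualifying day is July 23, 2019.
The deadline is July 23, 2019; from July 23, 2019 to August 23, 2019 is 31 days.

31 days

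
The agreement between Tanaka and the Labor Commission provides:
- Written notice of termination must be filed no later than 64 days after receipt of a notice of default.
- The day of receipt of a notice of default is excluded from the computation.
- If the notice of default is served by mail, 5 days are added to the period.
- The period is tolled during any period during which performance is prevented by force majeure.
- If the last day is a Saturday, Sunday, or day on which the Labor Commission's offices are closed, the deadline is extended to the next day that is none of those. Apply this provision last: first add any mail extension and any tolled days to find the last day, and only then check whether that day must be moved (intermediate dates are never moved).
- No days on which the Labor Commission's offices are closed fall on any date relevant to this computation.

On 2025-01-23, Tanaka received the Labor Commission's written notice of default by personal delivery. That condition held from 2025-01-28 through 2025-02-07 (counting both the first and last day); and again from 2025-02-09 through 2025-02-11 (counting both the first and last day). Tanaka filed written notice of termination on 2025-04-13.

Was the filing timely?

64 days after 2025-01-23 is March 28, 2025.
Service was not by mail, so no mail extension applies.
From January 28, 2025 through February 7, 2025 inclusive is 11 days; tolling adds 11 days: March 28, 2025 + 11 days = April 8, 2025.
From February 9, 2025 through February 11, 2025 inclusive is 3 days; tolling adds 3 days: April 8, 2025 + 3 days = April 11, 2025.
April 11, 2025 is a Friday and not a day on which the Labor Commission's offices are closed, so no extension applies.
The deadline is April 11, 2025; the filing on April 13, 2025 is after that date.

No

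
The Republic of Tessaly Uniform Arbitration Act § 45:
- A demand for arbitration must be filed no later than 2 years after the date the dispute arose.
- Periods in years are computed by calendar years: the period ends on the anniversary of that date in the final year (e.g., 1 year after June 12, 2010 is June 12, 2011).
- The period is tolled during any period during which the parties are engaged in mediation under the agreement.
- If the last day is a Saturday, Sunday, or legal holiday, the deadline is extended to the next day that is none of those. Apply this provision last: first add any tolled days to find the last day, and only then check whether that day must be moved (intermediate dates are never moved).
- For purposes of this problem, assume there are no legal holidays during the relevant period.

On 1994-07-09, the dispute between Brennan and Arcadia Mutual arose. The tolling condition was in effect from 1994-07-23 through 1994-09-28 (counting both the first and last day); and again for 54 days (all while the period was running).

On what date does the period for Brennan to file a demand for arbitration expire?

November 8, 1996

2 years after 1994-07-09 is July 9, 1996.
From July 23, 1994 through September 28, 1994 inclusive is 68 days; tolling adds 68 days: July 9, 1996 + 68 days = September 15, 1996.
Tolling adds 54 days: September 15, 1996 + 54 days = November 8, 1996.
November 8, 1996 is a Friday and not a legal holiday, so no extension applies.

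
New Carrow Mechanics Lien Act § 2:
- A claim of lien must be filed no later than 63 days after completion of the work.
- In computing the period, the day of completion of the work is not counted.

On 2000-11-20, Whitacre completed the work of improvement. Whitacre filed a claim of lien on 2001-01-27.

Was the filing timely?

63 days after 2000-11-20 is January 22, 2001.
The deadline is January 22, 2001; the filing on January 27, 2001 is after that date.

No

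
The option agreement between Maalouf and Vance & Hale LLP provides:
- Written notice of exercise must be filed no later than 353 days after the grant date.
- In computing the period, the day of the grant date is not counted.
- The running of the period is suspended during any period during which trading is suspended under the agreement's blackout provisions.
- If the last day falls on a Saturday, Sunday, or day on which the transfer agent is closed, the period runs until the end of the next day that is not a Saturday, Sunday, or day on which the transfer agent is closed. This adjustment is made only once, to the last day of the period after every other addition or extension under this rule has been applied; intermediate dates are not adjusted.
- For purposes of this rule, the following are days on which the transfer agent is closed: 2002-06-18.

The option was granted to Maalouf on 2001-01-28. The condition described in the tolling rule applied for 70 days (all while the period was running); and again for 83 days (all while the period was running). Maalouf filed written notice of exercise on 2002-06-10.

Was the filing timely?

353 days after 2001-01-28 is January 16, 2002.
Tolling adds 70 days: January 16, 2002 + 70 days = March 27, 2002.
Tolling adds 83 days: March 27, 2002 + 83 days = June 18, 2002.
June 18, 2002 is a listed holiday. The next qualifying day is June 19, 2002.
The deadline is June 19, 2002; the filing on June 10, 2002 is on or before that date.

Yes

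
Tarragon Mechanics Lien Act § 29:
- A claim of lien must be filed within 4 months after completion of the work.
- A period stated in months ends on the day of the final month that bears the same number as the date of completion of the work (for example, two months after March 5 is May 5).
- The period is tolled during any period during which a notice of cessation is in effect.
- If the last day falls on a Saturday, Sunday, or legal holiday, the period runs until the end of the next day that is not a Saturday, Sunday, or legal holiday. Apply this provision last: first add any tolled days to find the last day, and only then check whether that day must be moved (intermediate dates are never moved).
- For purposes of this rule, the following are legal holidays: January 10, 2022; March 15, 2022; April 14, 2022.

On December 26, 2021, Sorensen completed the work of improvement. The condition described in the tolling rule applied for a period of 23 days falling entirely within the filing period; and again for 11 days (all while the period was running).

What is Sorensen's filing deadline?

May 30, 2022

4 months after December 26, 2021 is April 26, 2022.
Tolling adds 23 days: April 26, 2022 + 23 days = May 19, 2022.
Tolling adds 11 days: May 19, 2022 + 11 days = May 30, 2022.
May 30, 2022 is a Monday and not a legal holiday, so no extension applies.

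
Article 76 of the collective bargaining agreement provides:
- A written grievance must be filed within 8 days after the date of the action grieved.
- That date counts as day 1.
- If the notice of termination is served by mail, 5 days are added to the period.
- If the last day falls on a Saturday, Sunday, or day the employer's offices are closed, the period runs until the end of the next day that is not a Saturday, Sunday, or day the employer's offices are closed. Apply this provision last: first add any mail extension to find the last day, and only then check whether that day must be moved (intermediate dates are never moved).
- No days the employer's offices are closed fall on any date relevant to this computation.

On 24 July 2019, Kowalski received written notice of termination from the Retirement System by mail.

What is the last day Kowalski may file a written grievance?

August 5, 2019

Counting 24 July 2019 as day 1, day 8 is July 31, 2019.
Service was by mail, adding 5 days: July 31, 2019 + 5 days = August 5, 2019.
August 5, 2019 is a Monday and not a day the employer's offices are closed, so no extension applies.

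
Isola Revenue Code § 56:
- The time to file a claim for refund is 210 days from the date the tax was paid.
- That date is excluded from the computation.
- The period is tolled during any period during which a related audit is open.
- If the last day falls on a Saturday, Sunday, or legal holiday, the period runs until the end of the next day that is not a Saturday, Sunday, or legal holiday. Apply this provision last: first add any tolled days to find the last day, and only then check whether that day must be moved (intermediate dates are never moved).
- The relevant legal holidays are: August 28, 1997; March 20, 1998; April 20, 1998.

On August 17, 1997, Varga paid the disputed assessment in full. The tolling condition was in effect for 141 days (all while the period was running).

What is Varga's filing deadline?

210 days after August 17, 1997 is March 15, 1998.
Tolling adds 141 days: March 15, 1998 + 141 days = August 3, 1998.
August 3, 1998 is a Monday and not a legal holiday, so no extension applies.

August 3, 1998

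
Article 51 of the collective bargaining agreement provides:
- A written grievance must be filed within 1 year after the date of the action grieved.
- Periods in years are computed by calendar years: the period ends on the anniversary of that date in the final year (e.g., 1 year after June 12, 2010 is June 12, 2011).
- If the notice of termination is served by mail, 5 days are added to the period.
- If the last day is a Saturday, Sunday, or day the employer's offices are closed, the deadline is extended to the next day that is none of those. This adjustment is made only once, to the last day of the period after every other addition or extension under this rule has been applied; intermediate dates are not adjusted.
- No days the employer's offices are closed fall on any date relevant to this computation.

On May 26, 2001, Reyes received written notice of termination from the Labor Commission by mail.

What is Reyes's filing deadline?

1 year after May 26, 2001 is May 26, 2002.
Service was by mail, adding 5 days: May 26, 2002 + 5 days = May 31, 2002.
May 31, 2002 is a Friday and not a day the employer's offices are closed, so no extension applies.

May 31, 2002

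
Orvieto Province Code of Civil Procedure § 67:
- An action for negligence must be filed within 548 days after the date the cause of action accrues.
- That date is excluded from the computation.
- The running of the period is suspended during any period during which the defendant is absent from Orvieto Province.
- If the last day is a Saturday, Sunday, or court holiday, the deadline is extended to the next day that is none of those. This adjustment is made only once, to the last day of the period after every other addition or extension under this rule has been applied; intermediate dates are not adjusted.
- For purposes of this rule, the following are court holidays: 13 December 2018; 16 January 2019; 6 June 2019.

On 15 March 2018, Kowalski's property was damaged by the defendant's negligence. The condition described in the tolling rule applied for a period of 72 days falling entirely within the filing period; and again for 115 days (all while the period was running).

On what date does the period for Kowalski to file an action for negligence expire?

March 19, 2020

548 days after 15 March 2018 is September 14, 2019.
Tolling adds 72 days: September 14, 2019 + 72 days = November 25, 2019.
Tolling adds 115 days: November 25, 2019 + 115 days = March 19, 2020.
March 19, 2020 is a Thursday and not a court holiday, so no extension applies.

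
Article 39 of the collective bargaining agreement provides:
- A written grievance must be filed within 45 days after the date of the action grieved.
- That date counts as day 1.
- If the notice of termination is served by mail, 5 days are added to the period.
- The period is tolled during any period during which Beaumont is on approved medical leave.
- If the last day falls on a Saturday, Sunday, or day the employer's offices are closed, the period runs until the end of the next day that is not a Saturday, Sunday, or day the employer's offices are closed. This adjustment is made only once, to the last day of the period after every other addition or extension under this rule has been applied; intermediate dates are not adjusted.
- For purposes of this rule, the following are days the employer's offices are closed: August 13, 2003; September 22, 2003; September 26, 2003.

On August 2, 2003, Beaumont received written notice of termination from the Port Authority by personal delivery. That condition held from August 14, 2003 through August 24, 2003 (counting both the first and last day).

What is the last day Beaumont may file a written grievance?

September 29, 2003

Counting August 2, 2003 as day 1, day 45 is September 15, 2003.
Service was not by mail, so no mail extension applies.
From August 14, 2003 through August 24, 2003 inclusive is 11 days; tolling adds 11 days: September 15, 2003 + 11 days = September 26, 2003.
September 26, 2003 is a listed holiday; September 27, 2003 is Saturday; September 28, 2003 is Sunday. The next qualifying day is September 29, 2003.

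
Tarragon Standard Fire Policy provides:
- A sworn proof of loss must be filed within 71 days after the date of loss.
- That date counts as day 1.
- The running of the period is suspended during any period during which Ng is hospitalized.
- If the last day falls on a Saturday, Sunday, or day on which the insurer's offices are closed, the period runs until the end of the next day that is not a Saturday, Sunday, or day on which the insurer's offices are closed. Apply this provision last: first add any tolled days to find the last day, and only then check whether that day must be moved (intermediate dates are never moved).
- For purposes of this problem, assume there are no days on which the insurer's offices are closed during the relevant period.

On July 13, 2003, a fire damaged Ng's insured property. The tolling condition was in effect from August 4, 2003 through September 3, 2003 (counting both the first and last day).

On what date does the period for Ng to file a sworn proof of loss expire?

Counting July 13, 2003 as day 1, day 71 is September 21, 2003.
From August 4, 2003 through September 3, 2003 inclusive is 31 days; tolling adds 31 days: September 21, 2003 + 31 days = October 22, 2003.
October 22, 2003 is a Wednesday and not a day on which the insurer's offices are closed, so no extension applies.

October 22, 2003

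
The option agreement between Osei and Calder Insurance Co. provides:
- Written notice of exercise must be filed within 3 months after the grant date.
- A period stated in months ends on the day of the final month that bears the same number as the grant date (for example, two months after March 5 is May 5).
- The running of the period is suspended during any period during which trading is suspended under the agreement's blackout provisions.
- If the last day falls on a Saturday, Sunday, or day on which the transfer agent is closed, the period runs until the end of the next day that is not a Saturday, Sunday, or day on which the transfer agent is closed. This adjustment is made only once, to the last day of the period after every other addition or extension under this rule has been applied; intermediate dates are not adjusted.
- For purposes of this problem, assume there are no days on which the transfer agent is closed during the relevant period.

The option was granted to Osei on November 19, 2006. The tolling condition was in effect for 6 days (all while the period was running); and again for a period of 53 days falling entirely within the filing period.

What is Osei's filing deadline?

3 months after November 19, 2006 is February 19, 2007.
Tolling adds 6 days: February 19, 2007 + 6 days = February 25, 2007.
Tolling adds 53 days: February 25, 2007 + 53 days = April 19, 2007.
April 19, 2007 is a Thursday and not a day on which the transfer agent is closed, so no extension applies.

April 19, 2007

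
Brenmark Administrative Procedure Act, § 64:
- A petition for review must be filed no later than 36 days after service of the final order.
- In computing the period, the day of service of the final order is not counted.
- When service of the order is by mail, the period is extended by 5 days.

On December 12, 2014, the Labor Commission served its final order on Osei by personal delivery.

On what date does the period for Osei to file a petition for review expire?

36 days after December 12, 2014 is January 17, 2015.
Service was not by mail, so no mail extension applies.

January 17, 2015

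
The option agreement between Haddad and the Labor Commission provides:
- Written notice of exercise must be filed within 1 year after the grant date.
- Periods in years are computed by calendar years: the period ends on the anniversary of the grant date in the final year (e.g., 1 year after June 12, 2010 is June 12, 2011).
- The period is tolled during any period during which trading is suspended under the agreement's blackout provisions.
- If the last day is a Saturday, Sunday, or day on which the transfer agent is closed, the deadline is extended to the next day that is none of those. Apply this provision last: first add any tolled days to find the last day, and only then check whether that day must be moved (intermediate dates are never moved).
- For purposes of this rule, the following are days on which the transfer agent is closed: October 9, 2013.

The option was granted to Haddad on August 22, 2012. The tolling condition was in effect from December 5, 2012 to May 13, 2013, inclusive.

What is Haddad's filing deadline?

1 year after August 22, 2012 is August 22, 2013.
From December 5, 2012 through May 13, 2013 inclusive is 160 days; tolling adds 160 days: August 22, 2013 + 160 days = January 29, 2014.
January 29, 2014 is a Wednesday and not a day on which the transfer agent is closed, so no extension applies.

January 29, 2014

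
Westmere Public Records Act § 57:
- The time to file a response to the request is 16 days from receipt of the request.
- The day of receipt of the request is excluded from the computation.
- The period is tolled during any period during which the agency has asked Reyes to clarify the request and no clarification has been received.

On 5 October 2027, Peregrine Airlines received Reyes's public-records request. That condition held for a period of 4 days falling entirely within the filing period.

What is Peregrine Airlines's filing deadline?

October 25, 2027

16 days after 5 October 2027 is October 21, 2027.
Tolling adds 4 days: October 21, 2027 + 4 days = October 25, 2027.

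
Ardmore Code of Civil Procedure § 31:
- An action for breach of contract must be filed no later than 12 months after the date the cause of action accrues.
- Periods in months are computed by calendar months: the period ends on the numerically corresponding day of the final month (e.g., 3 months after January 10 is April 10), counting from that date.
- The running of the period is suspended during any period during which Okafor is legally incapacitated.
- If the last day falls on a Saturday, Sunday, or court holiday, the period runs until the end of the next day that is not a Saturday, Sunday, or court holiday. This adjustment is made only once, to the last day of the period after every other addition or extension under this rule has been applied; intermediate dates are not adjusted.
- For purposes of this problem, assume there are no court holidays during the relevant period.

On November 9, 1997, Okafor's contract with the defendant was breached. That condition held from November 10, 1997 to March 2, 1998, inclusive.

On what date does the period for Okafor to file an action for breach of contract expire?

12 months after November 9, 1997 is November 9, 1998.
From November 10, 1997 through March 2, 1998 inclusive is 113 days; tolling adds 113 days: November 9, 1998 + 113 days = March 2, 1999.
March 2, 1999 is a Tuesday and not a court holiday, so no extension applies.

March 2, 1999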